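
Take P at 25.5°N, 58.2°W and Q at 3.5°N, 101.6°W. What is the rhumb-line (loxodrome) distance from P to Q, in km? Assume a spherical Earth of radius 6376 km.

Δψ = ln[tan(π/4+φ₂/2)/tan(π/4+φ₁/2)] = -0.3994;  Δφ = -0.3840 rad,  Δλ = -0.7575 rad
q = Δφ/Δψ = 0.9614
d = R·√(Δφ² + q²Δλ²) = 6376·0.82325 = 5249 km

5249 km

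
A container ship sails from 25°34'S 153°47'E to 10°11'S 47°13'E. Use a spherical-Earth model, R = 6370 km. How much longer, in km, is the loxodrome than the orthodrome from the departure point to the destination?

226 km

Great circle: cos σ = sin φ₁ sin φ₂ + cos φ₁ cos φ₂ cos Δλ,  σ = 1.7486 rad → d_gc = 11138.5 km
Rhumb line: Δψ = +0.2831, q = Δφ/Δψ = 0.9483, d_rh = R√(Δφ²+q²Δλ²) = 11364.3 km
Excess = 11364.3 − 11138.5 = 225.8 ≈ 226 km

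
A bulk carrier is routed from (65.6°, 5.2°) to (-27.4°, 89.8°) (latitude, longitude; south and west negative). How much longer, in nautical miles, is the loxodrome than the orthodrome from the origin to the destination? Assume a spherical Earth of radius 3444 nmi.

144 nmi

Great circle: cos σ = sin φ₁ sin φ₂ + cos φ₁ cos φ₂ cos Δλ,  σ = 1.9656 rad → d_gc = 6769.4 nmi
Rhumb line: Δψ = -2.0291, q = Δφ/Δψ = 0.7999, d_rh = R√(Δφ²+q²Δλ²) = 6913.6 nmi
Excess = 6913.6 − 6769.4 = 144.2 ≈ 144 nmi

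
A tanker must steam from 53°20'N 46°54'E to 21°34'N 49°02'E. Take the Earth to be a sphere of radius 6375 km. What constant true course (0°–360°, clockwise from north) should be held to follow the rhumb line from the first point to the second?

Δψ = ln[tan(π/4+φ₂/2)/tan(π/4+φ₁/2)] = -0.7189
Δλ = +0.0372 rad (taken the short way round)
course = atan2(Δλ, Δψ) = 177.04°

177.0°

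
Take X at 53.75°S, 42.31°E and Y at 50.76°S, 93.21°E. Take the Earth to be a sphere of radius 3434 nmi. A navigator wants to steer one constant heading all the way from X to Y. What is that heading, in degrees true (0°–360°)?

Δψ = ln[tan(π/4+φ₂/2)/tan(π/4+φ₁/2)] = +0.0853
Δλ = +0.8884 rad (taken the short way round)
course = atan2(Δλ, Δψ) = 84.52°

84.5°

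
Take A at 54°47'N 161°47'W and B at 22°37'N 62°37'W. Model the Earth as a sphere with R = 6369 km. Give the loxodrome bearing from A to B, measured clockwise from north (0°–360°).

Meridional parts: M(φ₁)=+1.1477, M(φ₂)=+0.4054 → ΔM = -0.7423;  Δλ = +1.7308 rad
tan C = Δλ / ΔM = -2.3318 → C = 113.21°

113.2°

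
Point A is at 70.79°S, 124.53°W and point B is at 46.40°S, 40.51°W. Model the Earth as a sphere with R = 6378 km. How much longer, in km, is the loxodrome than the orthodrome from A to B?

Great circle: cos σ = sin φ₁ sin φ₂ + cos φ₁ cos φ₂ cos Δλ,  σ = 0.7849 rad → d_gc = 5005.8 km
Rhumb line: Δψ = +0.8602, q = Δφ/Δψ = 0.4949, d_rh = R√(Δφ²+q²Δλ²) = 5366.2 km
Excess = 5366.2 − 5005.8 = 360.4 ≈ 360 km

360 km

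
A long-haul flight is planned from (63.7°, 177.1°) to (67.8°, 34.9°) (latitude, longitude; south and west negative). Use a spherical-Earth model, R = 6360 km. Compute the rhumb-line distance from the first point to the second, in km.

Rhumb course C = atan2(Δλ, Δψ) with Δψ = ln[tan(π/4+φ₂/2)/tan(π/4+φ₁/2)] = +0.1746, Δλ = -2.4819 → C = 274.02°
d = R·|Δφ| / |cos C| = 6360·0.07156 / 0.07019 = 6484 km

6484 km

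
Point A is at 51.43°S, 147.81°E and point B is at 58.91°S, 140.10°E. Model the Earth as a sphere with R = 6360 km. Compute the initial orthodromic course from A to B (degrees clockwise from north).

N = sin Δλ·cos φ₂ = -0.0693;  D = cos φ₁ sin φ₂ − sin φ₁ cos φ₂ cos Δλ = -0.1338
initial course = atan2(N, D) = 207.37°

207.4°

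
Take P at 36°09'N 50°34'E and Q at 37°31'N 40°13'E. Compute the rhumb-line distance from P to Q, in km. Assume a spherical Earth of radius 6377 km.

934 km

Δψ = ln[tan(π/4+φ₂/2)/tan(π/4+φ₁/2)] = +0.0298;  Δφ = +0.0239 rad,  Δλ = -0.1806 rad
q = Δφ/Δψ = 0.8003
d = R·√(Δφ² + q²Δλ²) = 6377·0.14653 = 934 km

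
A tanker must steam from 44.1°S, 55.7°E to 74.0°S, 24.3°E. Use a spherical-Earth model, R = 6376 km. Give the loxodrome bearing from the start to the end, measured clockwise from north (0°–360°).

206.4°

Δψ = ln[tan(π/4+φ₂/2)/tan(π/4+φ₁/2)] = -1.1029
Δλ = -0.5480 rad (taken the short way round)
course = atan2(Δλ, Δψ) = 206.42°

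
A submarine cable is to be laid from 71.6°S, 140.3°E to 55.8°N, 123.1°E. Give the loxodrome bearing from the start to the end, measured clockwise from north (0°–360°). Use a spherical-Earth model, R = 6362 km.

354.3°

Δψ = ln[tan(π/4+φ₂/2)/tan(π/4+φ₁/2)] = +2.9992
Δλ = -0.3002 rad (taken the short way round)
course = atan2(Δλ, Δψ) = 354.28°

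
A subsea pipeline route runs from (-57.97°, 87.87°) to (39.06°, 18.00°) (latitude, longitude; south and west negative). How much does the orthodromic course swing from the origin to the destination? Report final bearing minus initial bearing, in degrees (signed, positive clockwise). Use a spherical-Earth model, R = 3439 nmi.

Initial bearing θ₁ = atan2(sin Δλ cos φ₂, cos φ₁ sin φ₂ − sin φ₁ cos φ₂ cos Δλ) = 307.57°
Final bearing θ₂ = (initial bearing from the destination back to the start) + 180° = 327.22°
Δθ = θ₂ − θ₁ = +19.7°

+19.7°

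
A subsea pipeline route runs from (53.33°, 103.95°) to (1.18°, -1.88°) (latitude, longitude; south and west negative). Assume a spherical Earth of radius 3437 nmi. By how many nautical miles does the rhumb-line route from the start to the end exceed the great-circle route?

278 nmi

Great circle: cos σ = sin φ₁ sin φ₂ + cos φ₁ cos φ₂ cos Δλ,  σ = 1.7177 rad → d_gc = 5903.7 nmi
Rhumb line: Δψ = -1.0838, q = Δφ/Δψ = 0.8398, d_rh = R√(Δφ²+q²Δλ²) = 6181.3 nmi
Excess = 6181.3 − 5903.7 = 277.6 ≈ 278 nmi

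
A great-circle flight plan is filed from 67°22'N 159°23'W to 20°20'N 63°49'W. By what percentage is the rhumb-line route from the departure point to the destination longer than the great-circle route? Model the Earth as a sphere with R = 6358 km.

7.1%

Great circle: σ = 1.2810 rad → d_gc = Rσ = 8144.9 km
Rhumb: Δφ = -0.8209, Δλ = +1.6680, Δψ = -1.2463, q = Δφ/Δψ = 0.6587 → d_rh = R√(Δφ²+q²Δλ²) = 8719.7 km
Excess = (8719.7 − 8144.9) / 8144.9 = 574.8 / 8144.9 = 7.06% ≈ 7.1%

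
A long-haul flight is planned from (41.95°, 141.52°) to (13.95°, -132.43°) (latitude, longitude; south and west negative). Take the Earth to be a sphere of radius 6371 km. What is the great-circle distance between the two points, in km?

cos σ = sin φ₁ sin φ₂ + cos φ₁ cos φ₂ cos Δλ
      = sin(41.95°)sin(13.95°) + cos(41.95°)cos(13.95°)cos(86.05°) = 0.2109
σ = 77.826° → d = Rσ = 6371·1.35833 = 8654 km

8654 km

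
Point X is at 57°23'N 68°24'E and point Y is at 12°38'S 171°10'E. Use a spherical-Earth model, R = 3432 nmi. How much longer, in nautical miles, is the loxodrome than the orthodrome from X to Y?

229 nmi

Great circle: cos σ = sin φ₁ sin φ₂ + cos φ₁ cos φ₂ cos Δλ,  σ = 1.8760 rad → d_gc = 6438.3 nmi
Rhumb line: Δψ = -1.4513, q = Δφ/Δψ = 0.8420, d_rh = R√(Δφ²+q²Δλ²) = 6667.4 nmi
Excess = 6667.4 − 6438.3 = 229.1 ≈ 229 nmi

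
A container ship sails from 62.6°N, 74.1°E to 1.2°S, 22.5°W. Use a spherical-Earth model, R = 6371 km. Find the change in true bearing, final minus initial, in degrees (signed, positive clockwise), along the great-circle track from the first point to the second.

-68.0°

At departure: θ₁ = atan2(sin Δλ cos φ₂, cos φ₁ sin φ₂ − sin φ₁ cos φ₂ cos Δλ) = 275.31°
At arrival: θ₂ = atan2(sin Δλ cos φ₁, −cos φ₂ sin φ₁ + sin φ₂ cos φ₁ cos Δλ) = 207.28°
Δθ = θ₂ − θ₁ = -68.0°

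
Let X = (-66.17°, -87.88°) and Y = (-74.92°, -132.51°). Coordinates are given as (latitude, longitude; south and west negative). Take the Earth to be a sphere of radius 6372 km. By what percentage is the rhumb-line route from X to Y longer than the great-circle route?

Great circle: σ = 0.2907 rad → d_gc = Rσ = 1852.1 km
Rhumb: Δφ = -0.1527, Δλ = -0.7789, Δψ = -0.4663, q = Δφ/Δψ = 0.3275 → d_rh = R√(Δφ²+q²Δλ²) = 1894.4 km
Excess = (1894.4 − 1852.1) / 1852.1 = 42.3 / 1852.1 = 2.28% ≈ 2.3%

2.3%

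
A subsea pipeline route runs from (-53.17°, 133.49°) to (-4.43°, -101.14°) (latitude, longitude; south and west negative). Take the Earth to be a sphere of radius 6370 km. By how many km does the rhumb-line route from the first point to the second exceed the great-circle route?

Great circle: cos σ = sin φ₁ sin φ₂ + cos φ₁ cos φ₂ cos Δλ,  σ = 1.8589 rad → d_gc = 11841.2 km
Rhumb line: Δψ = +1.0224, q = Δφ/Δψ = 0.8321, d_rh = R√(Δφ²+q²Δλ²) = 12800.9 km
Excess = 12800.9 − 11841.2 = 959.7 ≈ 960 km

960 km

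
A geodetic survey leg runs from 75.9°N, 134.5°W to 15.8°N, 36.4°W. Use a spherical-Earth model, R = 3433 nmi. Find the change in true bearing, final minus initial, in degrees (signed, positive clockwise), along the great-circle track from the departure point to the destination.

At departure: θ₁ = atan2(sin Δλ cos φ₂, cos φ₁ sin φ₂ − sin φ₁ cos φ₂ cos Δλ) = 78.27°
At arrival: θ₂ = atan2(sin Δλ cos φ₁, −cos φ₂ sin φ₁ + sin φ₂ cos φ₁ cos Δλ) = 165.65°
Δθ = θ₂ − θ₁ = +87.4°

+87.4°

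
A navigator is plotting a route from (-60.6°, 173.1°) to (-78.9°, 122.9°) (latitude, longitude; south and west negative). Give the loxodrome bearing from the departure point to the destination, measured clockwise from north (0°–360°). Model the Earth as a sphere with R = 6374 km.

221.4°

Meridional parts: M(φ₁)=-1.3381, M(φ₂)=-2.3313 → ΔM = -0.9932;  Δλ = -0.8762 rad
tan C = Δλ / ΔM = +0.8822 → C = 221.42°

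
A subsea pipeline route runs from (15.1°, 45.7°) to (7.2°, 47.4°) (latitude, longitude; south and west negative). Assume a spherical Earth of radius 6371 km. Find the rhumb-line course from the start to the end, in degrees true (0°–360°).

168.1°

Δψ = ln[tan(π/4+φ₂/2)/tan(π/4+φ₁/2)] = -0.1407
Δλ = +0.0297 rad (taken the short way round)
course = atan2(Δλ, Δψ) = 168.09°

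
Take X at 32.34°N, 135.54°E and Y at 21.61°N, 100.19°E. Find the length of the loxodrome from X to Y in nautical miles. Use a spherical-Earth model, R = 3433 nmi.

1990 nmi

Δψ = ln[tan(π/4+φ₂/2)/tan(π/4+φ₁/2)] = -0.2106;  Δφ = -0.1873 rad,  Δλ = -0.6170 rad
q = Δφ/Δψ = 0.8892
d = R·√(Δφ² + q²Δλ²) = 3433·0.57971 = 1990 nmi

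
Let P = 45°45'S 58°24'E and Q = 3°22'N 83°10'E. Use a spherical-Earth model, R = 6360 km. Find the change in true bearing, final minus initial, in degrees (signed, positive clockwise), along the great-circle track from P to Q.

-10.0°

Initial bearing θ₁ = atan2(sin Δλ cos φ₂, cos φ₁ sin φ₂ − sin φ₁ cos φ₂ cos Δλ) = 31.21°
Final bearing θ₂ = (initial bearing from the destination back to the start) + 180° = 21.24°
Δθ = θ₂ − θ₁ = -10.0°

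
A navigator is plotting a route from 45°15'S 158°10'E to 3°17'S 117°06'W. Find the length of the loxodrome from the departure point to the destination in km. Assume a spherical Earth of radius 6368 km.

9528 km

Rhumb course C = atan2(Δλ, Δψ) with Δψ = ln[tan(π/4+φ₂/2)/tan(π/4+φ₁/2)] = +0.8302, Δλ = +1.4789 → C = 60.69°
d = R·|Δφ| / |cos C| = 6368·0.73246 / 0.48952 = 9528 km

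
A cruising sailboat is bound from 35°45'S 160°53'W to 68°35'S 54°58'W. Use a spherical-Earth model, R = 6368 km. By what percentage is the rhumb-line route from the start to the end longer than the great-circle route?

10.8%

Great circle: σ = 1.0898 rad → d_gc = Rσ = 6940.0 km
Rhumb: Δφ = -0.5730, Δλ = +1.8486, Δψ = -0.9966, q = Δφ/Δψ = 0.5750 → d_rh = R√(Δφ²+q²Δλ²) = 7690.0 km
Excess = (7690.0 − 6940.0) / 6940.0 = 750.0 / 6940.0 = 10.81% ≈ 10.8%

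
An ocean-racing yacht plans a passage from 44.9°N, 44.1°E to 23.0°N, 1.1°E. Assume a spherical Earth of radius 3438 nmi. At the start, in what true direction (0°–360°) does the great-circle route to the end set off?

N = sin Δλ·cos φ₂ = -0.6278;  D = cos φ₁ sin φ₂ − sin φ₁ cos φ₂ cos Δλ = -0.1984
initial course = atan2(N, D) = 252.46°

252.5°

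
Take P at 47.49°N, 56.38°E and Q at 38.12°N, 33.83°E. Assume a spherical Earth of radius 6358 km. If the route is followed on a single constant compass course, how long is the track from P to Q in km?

2105 km

Δψ = ln[tan(π/4+φ₂/2)/tan(π/4+φ₁/2)] = -0.2236;  Δφ = -0.1635 rad,  Δλ = -0.3936 rad
q = Δφ/Δψ = 0.7314
d = R·√(Δφ² + q²Δλ²) = 6358·0.33108 = 2105 km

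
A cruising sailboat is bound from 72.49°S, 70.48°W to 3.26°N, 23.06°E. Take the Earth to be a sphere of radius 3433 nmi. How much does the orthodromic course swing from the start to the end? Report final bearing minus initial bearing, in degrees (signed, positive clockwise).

-74.9°

At departure: θ₁ = atan2(sin Δλ cos φ₂, cos φ₁ sin φ₂ − sin φ₁ cos φ₂ cos Δλ) = 92.40°
At arrival: θ₂ = atan2(sin Δλ cos φ₁, −cos φ₂ sin φ₁ + sin φ₂ cos φ₁ cos Δλ) = 17.52°
Δθ = θ₂ − θ₁ = -74.9°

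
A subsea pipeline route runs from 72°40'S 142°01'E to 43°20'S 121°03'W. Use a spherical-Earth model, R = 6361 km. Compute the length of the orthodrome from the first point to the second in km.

5665 km

Haversine: a = sin²(Δφ/2)+cos φ₁ cos φ₂ sin²(Δλ/2) = 0.18554;  σ = 2·atan2(√a,√(1−a))
σ = 51.030° → d = Rσ = 6361·0.89064 = 5665 km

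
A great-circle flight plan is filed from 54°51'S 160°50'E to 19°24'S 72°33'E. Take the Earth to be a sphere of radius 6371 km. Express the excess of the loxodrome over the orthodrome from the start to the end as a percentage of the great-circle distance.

Great circle: σ = 1.2788 rad → d_gc = Rσ = 8147.3 km
Rhumb: Δφ = +0.6187, Δλ = -1.5408, Δψ = +0.8044, q = Δφ/Δψ = 0.7691 → d_rh = R√(Δφ²+q²Δλ²) = 8517.5 km
Excess = (8517.5 − 8147.3) / 8147.3 = 370.2 / 8147.3 = 4.54% ≈ 4.5%

4.5%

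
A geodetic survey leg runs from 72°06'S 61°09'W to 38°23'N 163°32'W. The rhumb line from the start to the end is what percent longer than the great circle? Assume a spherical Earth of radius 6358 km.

Great circle: σ = 2.2686 rad → d_gc = Rσ = 14423.7 km
Rhumb: Δφ = +1.9283, Δλ = -1.7869, Δψ = +2.5749, q = Δφ/Δψ = 0.7489 → d_rh = R√(Δφ²+q²Δλ²) = 14923.2 km
Excess = (14923.2 − 14423.7) / 14423.7 = 499.5 / 14423.7 = 3.46% ≈ 3.5%

3.5%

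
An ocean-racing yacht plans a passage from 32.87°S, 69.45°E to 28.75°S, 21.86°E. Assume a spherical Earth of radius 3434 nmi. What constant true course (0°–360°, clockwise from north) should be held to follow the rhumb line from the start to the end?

Meridional parts: M(φ₁)=-0.6080, M(φ₂)=-0.5243 → ΔM = +0.0838;  Δλ = -0.8306 rad
tan C = Δλ / ΔM = -9.9171 → C = 275.76°

275.8°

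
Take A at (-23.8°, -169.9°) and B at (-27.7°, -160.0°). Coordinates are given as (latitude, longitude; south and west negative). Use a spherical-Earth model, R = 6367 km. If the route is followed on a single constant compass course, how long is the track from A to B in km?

Δψ = ln[tan(π/4+φ₂/2)/tan(π/4+φ₁/2)] = -0.0756;  Δφ = -0.0681 rad,  Δλ = +0.1728 rad
q = Δφ/Δψ = 0.9004
d = R·√(Δφ² + q²Δλ²) = 6367·0.16982 = 1081 km

1081 km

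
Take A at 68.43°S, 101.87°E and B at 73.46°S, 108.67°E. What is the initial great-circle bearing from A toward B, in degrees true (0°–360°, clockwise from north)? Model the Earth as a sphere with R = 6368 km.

θ = atan2( sin Δλ·cos φ₂ ,  cos φ₁ sin φ₂ − sin φ₁ cos φ₂ cos Δλ )
  = atan2(+0.0337, -0.0895) = 159.37°

159.4°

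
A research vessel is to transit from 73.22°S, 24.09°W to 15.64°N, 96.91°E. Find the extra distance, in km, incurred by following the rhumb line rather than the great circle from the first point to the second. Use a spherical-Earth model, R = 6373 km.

1087 km

Great circle: cos σ = sin φ₁ sin φ₂ + cos φ₁ cos φ₂ cos Δλ,  σ = 1.9837 rad → d_gc = 12642.3 km
Rhumb line: Δψ = +2.1904, q = Δφ/Δψ = 0.7080, d_rh = R√(Δφ²+q²Δλ²) = 13729.5 km
Excess = 13729.5 − 12642.3 = 1087.2 ≈ 1087 km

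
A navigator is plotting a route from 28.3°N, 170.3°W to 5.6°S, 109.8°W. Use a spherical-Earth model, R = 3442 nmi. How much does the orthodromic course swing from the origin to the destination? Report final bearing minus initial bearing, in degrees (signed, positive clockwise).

Initial bearing θ₁ = atan2(sin Δλ cos φ₂, cos φ₁ sin φ₂ − sin φ₁ cos φ₂ cos Δλ) = 110.17°
Final bearing θ₂ = (initial bearing from the destination back to the start) + 180° = 123.86°
Δθ = θ₂ − θ₁ = +13.7°

+13.7°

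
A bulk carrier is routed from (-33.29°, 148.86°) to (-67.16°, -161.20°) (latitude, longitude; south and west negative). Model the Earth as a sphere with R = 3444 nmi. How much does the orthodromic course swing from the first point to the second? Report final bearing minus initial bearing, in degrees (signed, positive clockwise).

Initial bearing θ₁ = atan2(sin Δλ cos φ₂, cos φ₁ sin φ₂ − sin φ₁ cos φ₂ cos Δλ) = 154.87°
Final bearing θ₂ = (initial bearing from the destination back to the start) + 180° = 113.84°
Δθ = θ₂ − θ₁ = -41.0°

-41.0°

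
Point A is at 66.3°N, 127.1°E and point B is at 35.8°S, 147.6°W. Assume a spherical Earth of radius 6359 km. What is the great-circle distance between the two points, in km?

Haversine: a = sin²(Δφ/2)+cos φ₁ cos φ₂ sin²(Δλ/2) = 0.75446;  σ = 2·atan2(√a,√(1−a))
σ = 120.591° → d = Rσ = 6359·2.10472 = 13384 km

13384 km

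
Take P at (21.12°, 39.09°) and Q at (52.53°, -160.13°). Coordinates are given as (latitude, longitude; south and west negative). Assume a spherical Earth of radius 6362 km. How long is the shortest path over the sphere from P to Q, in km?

11600 km

cos σ = sin φ₁ sin φ₂ + cos φ₁ cos φ₂ cos Δλ
      = sin(21.12°)sin(52.53°) + cos(21.12°)cos(52.53°)cos(160.78°) = -0.2499
σ = 104.470° → d = Rσ = 6362·1.82335 = 11600 km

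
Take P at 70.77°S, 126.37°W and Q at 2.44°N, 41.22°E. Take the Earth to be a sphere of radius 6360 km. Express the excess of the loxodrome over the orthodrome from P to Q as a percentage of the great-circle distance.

Great circle: σ = 1.9407 rad → d_gc = Rσ = 12343.2 km
Rhumb: Δφ = +1.2778, Δλ = +2.9250, Δψ = +1.8181, q = Δφ/Δψ = 0.7028 → d_rh = R√(Δφ²+q²Δλ²) = 15394.2 km
Excess = (15394.2 − 12343.2) / 12343.2 = 3051.0 / 12343.2 = 24.72% ≈ 24.7%

24.7%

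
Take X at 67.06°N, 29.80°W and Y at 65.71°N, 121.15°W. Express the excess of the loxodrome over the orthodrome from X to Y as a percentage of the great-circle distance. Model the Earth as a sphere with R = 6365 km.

Great circle: σ = 0.5815 rad → d_gc = Rσ = 3701.6 km
Rhumb: Δφ = -0.0236, Δλ = -1.5944, Δψ = -0.0588, q = Δφ/Δψ = 0.4005 → d_rh = R√(Δφ²+q²Δλ²) = 4066.9 km
Excess = (4066.9 − 3701.6) / 3701.6 = 365.3 / 3701.6 = 9.87% ≈ 9.9%

9.9%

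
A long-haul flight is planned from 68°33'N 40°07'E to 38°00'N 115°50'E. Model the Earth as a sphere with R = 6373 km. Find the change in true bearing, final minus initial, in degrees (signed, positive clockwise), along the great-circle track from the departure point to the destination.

+65.7°

Initial bearing θ₁ = atan2(sin Δλ cos φ₂, cos φ₁ sin φ₂ − sin φ₁ cos φ₂ cos Δλ) = 86.69°
Final bearing θ₂ = (initial bearing from the destination back to the start) + 180° = 152.40°
Δθ = θ₂ − θ₁ = +65.7°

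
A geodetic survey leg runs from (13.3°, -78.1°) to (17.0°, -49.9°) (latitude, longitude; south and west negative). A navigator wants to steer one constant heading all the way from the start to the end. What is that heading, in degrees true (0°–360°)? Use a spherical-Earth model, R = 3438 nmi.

Meridional parts: M(φ₁)=+0.2342, M(φ₂)=+0.3012 → ΔM = +0.0669;  Δλ = +0.4922 rad
tan C = Δλ / ΔM = +7.3553 → C = 82.26°

82.3°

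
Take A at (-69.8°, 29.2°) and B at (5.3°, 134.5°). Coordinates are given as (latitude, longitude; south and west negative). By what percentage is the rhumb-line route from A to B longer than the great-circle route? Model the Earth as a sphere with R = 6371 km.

6.6%

Great circle: σ = 1.7492 rad → d_gc = Rσ = 11143.9 km
Rhumb: Δφ = +1.3107, Δλ = +1.8378, Δψ = +1.8179, q = Δφ/Δψ = 0.7210 → d_rh = R√(Δφ²+q²Δλ²) = 11874.7 km
Excess = (11874.7 − 11143.9) / 11143.9 = 730.8 / 11143.9 = 6.56% ≈ 6.6%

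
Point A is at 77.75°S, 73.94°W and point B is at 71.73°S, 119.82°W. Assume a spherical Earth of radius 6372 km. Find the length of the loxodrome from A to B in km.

1485 km

Rhumb course C = atan2(Δλ, Δψ) with Δψ = ln[tan(π/4+φ₂/2)/tan(π/4+φ₁/2)] = +0.4044, Δλ = -0.8008 → C = 296.80°
d = R·|Δφ| / |cos C| = 6372·0.10507 / 0.45083 = 1485 km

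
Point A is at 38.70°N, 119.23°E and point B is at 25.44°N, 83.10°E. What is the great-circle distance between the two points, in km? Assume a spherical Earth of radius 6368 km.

3678 km

cos σ = sin φ₁ sin φ₂ + cos φ₁ cos φ₂ cos Δλ
      = sin(38.70°)sin(25.44°) + cos(38.70°)cos(25.44°)cos(-36.13°) = 0.8378
σ = 33.091° → d = Rσ = 6368·0.57755 = 3678 km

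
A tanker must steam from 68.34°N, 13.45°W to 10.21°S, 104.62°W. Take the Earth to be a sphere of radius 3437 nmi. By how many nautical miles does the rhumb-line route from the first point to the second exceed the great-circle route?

Great circle: cos σ = sin φ₁ sin φ₂ + cos φ₁ cos φ₂ cos Δλ,  σ = 1.7438 rad → d_gc = 5993.5 nmi
Rhumb line: Δψ = -1.8330, q = Δφ/Δψ = 0.7479, d_rh = R√(Δφ²+q²Δλ²) = 6239.7 nmi
Excess = 6239.7 − 5993.5 = 246.2 ≈ 246 nmi

246 nmi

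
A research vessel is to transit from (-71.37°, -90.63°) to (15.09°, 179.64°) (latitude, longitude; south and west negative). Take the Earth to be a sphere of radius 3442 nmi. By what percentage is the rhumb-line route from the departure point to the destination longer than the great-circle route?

4.0%

Great circle: σ = 1.8186 rad → d_gc = Rσ = 6259.5 nmi
Rhumb: Δφ = +1.5090, Δλ = -1.5661, Δψ = +2.0742, q = Δφ/Δψ = 0.7275 → d_rh = R√(Δφ²+q²Δλ²) = 6508.2 nmi
Excess = (6508.2 − 6259.5) / 6259.5 = 248.7 / 6259.5 = 3.97% ≈ 4.0%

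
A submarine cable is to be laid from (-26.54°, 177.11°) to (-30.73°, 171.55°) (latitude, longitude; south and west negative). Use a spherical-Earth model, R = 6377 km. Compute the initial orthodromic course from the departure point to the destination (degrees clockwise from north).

θ = atan2( sin Δλ·cos φ₂ ,  cos φ₁ sin φ₂ − sin φ₁ cos φ₂ cos Δλ )
  = atan2(-0.0833, -0.0749) = 228.04°

228.0°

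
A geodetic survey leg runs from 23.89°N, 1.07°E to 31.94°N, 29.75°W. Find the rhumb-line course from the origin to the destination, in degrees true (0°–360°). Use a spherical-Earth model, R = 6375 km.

Meridional parts: M(φ₁)=+0.4296, M(φ₂)=+0.5888 → ΔM = +0.1592;  Δλ = -0.5379 rad
tan C = Δλ / ΔM = -3.3787 → C = 286.49°

286.5°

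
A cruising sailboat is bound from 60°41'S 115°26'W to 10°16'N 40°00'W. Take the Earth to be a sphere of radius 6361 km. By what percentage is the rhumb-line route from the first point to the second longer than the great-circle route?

Great circle: σ = 1.6050 rad → d_gc = Rσ = 10209.6 km
Rhumb: Δφ = +1.2383, Δλ = +1.3166, Δψ = +1.5212, q = Δφ/Δψ = 0.8140 → d_rh = R√(Δφ²+q²Δλ²) = 10417.3 km
Excess = (10417.3 − 10209.6) / 10209.6 = 207.7 / 10209.6 = 2.03% ≈ 2.0%

2.0%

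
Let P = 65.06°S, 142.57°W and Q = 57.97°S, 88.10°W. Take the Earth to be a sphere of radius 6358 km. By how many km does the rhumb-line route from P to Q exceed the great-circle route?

Great circle: cos σ = sin φ₁ sin φ₂ + cos φ₁ cos φ₂ cos Δλ,  σ = 0.4540 rad → d_gc = 2886.85 km
Rhumb line: Δψ = +0.2608, q = Δφ/Δψ = 0.4745, d_rh = R√(Δφ²+q²Δλ²) = 2974.31 km
Excess = 2974.31 − 2886.85 = 87.46 ≈ 87 km

87 km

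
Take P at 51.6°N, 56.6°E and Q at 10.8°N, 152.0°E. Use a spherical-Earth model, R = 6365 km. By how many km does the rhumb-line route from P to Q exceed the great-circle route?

Great circle: cos σ = sin φ₁ sin φ₂ + cos φ₁ cos φ₂ cos Δλ,  σ = 1.4812 rad → d_gc = 9428.1 km
Rhumb line: Δψ = -0.8653, q = Δφ/Δψ = 0.8230, d_rh = R√(Δφ²+q²Δλ²) = 9829.4 km
Excess = 9829.4 − 9428.1 = 401.3 ≈ 401 km

401 km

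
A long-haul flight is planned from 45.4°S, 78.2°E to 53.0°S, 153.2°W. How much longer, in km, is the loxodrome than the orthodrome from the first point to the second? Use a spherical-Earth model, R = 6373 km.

Great circle: cos σ = sin φ₁ sin φ₂ + cos φ₁ cos φ₂ cos Δλ,  σ = 1.2608 rad → d_gc = 8035.3 km
Rhumb line: Δψ = -0.2036, q = Δφ/Δψ = 0.6517, d_rh = R√(Δφ²+q²Δλ²) = 9359.6 km
Excess = 9359.6 − 8035.3 = 1324.3 ≈ 1324 km

1324 km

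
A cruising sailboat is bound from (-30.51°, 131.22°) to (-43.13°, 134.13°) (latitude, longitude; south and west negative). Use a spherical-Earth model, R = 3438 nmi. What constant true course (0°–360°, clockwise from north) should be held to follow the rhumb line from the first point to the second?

169.6°

Δψ = ln[tan(π/4+φ₂/2)/tan(π/4+φ₁/2)] = -0.2763
Δλ = +0.0508 rad (taken the short way round)
course = atan2(Δλ, Δψ) = 169.59°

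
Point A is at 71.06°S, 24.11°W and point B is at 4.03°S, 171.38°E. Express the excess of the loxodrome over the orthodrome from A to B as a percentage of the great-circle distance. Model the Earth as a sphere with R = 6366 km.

25.1%

Great circle: σ = 1.8189 rad → d_gc = Rσ = 11579.0 km
Rhumb: Δφ = +1.1699, Δλ = -2.8712, Δψ = +1.7205, q = Δφ/Δψ = 0.6800 → d_rh = R√(Δφ²+q²Δλ²) = 14489.1 km
Excess = (14489.1 − 11579.0) / 11579.0 = 2910.1 / 11579.0 = 25.13% ≈ 25.1%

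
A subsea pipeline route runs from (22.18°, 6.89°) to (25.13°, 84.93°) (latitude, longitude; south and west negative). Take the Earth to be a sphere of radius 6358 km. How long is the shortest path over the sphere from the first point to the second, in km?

cos σ = sin φ₁ sin φ₂ + cos φ₁ cos φ₂ cos Δλ
      = sin(22.18°)sin(25.13°) + cos(22.18°)cos(25.13°)cos(78.04°) = 0.3341
σ = 70.485° → d = Rσ = 6358·1.23020 = 7822 km

7822 km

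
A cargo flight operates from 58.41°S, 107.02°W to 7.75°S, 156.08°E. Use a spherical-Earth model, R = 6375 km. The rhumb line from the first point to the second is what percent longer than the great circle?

5.0%

Great circle: σ = 1.5183 rad → d_gc = Rσ = 9678.9 km
Rhumb: Δφ = +0.8842, Δλ = -1.6912, Δψ = +1.1271, q = Δφ/Δψ = 0.7845 → d_rh = R√(Δφ²+q²Δλ²) = 10164.3 km
Excess = (10164.3 − 9678.9) / 9678.9 = 485.4 / 9678.9 = 5.02% ≈ 5.0%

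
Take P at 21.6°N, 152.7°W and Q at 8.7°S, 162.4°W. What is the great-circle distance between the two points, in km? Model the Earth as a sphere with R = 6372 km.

Haversine: a = sin²(Δφ/2)+cos φ₁ cos φ₂ sin²(Δλ/2) = 0.07487;  σ = 2·atan2(√a,√(1−a))
σ = 31.760° → d = Rσ = 6372·0.55433 = 3532 km

3532 km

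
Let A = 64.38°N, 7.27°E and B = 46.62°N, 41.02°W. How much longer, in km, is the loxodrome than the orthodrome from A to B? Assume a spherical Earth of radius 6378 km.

Great circle: cos σ = sin φ₁ sin φ₂ + cos φ₁ cos φ₂ cos Δλ,  σ = 0.5492 rad → d_gc = 3502.6 km
Rhumb line: Δψ = -0.5592, q = Δφ/Δψ = 0.5543, d_rh = R√(Δφ²+q²Δλ²) = 3575.9 km
Excess = 3575.9 − 3502.6 = 73.3 ≈ 73 km

73 km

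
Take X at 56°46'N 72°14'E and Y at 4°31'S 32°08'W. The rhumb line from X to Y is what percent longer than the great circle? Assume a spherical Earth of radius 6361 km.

Great circle: σ = 1.7736 rad → d_gc = Rσ = 11282.0 km
Rhumb: Δφ = -1.0696, Δλ = -1.8215, Δψ = -1.2881, q = Δφ/Δψ = 0.8303 → d_rh = R√(Δφ²+q²Δλ²) = 11783.7 km
Excess = (11783.7 − 11282.0) / 11282.0 = 501.7 / 11282.0 = 4.447% ≈ 4.4%

4.4%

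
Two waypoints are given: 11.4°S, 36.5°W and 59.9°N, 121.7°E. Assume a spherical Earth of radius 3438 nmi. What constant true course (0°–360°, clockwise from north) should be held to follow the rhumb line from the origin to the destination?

Meridional parts: M(φ₁)=-0.2003, M(φ₂)=+1.3135 → ΔM = +1.5138;  Δλ = +2.7611 rad
tan C = Δλ / ΔM = +1.8240 → C = 61.27°

61.3°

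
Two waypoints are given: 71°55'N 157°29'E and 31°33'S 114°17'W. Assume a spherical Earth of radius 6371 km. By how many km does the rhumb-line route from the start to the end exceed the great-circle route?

374 km

Great circle: cos σ = sin φ₁ sin φ₂ + cos φ₁ cos φ₂ cos Δλ,  σ = 2.0820 rad → d_gc = 13264.5 km
Rhumb line: Δψ = -2.4188, q = Δφ/Δψ = 0.7466, d_rh = R√(Δφ²+q²Δλ²) = 13638.8 km
Excess = 13638.8 − 13264.5 = 374.3 ≈ 374 km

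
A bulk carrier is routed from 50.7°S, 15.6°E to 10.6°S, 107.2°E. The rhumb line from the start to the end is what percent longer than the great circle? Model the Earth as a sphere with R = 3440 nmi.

3.7%

Great circle: σ = 1.4455 rad → d_gc = Rσ = 4972.5 nmi
Rhumb: Δφ = +0.6999, Δλ = +1.5987, Δψ = +0.8438, q = Δφ/Δψ = 0.8295 → d_rh = R√(Δφ²+q²Δλ²) = 5158.1 nmi
Excess = (5158.1 − 4972.5) / 4972.5 = 185.6 / 4972.5 = 3.73% ≈ 3.7%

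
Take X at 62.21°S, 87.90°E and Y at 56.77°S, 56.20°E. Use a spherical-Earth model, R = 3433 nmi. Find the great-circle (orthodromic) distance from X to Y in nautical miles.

1006 nmi

Haversine: a = sin²(Δφ/2)+cos φ₁ cos φ₂ sin²(Δλ/2) = 0.02131;  σ = 2·atan2(√a,√(1−a))
σ = 16.788° → d = Rσ = 3433·0.29301 = 1006 nmi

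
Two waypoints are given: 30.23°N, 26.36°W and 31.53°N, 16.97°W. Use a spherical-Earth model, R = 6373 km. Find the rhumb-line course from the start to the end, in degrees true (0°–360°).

80.8°

Δψ = ln[tan(π/4+φ₂/2)/tan(π/4+φ₁/2)] = +0.0264
Δλ = +0.1639 rad (taken the short way round)
course = atan2(Δλ, Δψ) = 80.84°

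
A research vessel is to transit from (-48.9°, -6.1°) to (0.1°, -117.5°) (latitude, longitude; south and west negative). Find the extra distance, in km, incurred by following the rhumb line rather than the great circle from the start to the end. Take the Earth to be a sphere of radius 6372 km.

Great circle: cos σ = sin φ₁ sin φ₂ + cos φ₁ cos φ₂ cos Δλ,  σ = 1.8144 rad → d_gc = 11561.2 km
Rhumb line: Δψ = +0.9829, q = Δφ/Δψ = 0.8701, d_rh = R√(Δφ²+q²Δλ²) = 12078.8 km
Excess = 12078.8 − 11561.2 = 517.6 ≈ 518 km

518 km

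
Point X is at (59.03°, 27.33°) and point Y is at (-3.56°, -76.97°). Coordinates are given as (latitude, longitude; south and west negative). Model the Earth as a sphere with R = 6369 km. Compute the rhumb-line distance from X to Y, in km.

Δψ = ln[tan(π/4+φ₂/2)/tan(π/4+φ₁/2)] = -1.3458;  Δφ = -1.0924 rad,  Δλ = -1.8204 rad
q = Δφ/Δψ = 0.8117
d = R·√(Δφ² + q²Δλ²) = 6369·1.83762 = 11704 km

11704 km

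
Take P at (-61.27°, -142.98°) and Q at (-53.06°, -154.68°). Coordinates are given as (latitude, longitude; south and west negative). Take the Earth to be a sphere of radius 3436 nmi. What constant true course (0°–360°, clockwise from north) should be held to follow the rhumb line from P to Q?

Δψ = ln[tan(π/4+φ₂/2)/tan(π/4+φ₁/2)] = +0.2656
Δλ = -0.2042 rad (taken the short way round)
course = atan2(Δλ, Δψ) = 322.44°

322.4°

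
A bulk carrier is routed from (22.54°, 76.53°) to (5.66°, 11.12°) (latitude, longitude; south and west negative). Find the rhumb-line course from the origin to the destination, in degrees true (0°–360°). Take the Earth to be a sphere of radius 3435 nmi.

Δψ = ln[tan(π/4+φ₂/2)/tan(π/4+φ₁/2)] = -0.3050
Δλ = -1.1416 rad (taken the short way round)
course = atan2(Δλ, Δψ) = 255.04°

255.0°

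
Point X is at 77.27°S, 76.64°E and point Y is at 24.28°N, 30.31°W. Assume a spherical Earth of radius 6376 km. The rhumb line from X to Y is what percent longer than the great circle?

Great circle: σ = 2.0484 rad → d_gc = Rσ = 13060.6 km
Rhumb: Δφ = +1.7724, Δλ = -1.8666, Δψ = +2.6303, q = Δφ/Δψ = 0.6738 → d_rh = R√(Δφ²+q²Δλ²) = 13857.1 km
Excess = (13857.1 − 13060.6) / 13060.6 = 796.5 / 13060.6 = 6.10% ≈ 6.1%

6.1%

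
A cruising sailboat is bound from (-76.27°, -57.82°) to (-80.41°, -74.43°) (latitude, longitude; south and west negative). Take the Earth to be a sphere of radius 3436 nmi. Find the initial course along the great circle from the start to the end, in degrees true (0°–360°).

N = sin Δλ·cos φ₂ = -0.0476;  D = cos φ₁ sin φ₂ − sin φ₁ cos φ₂ cos Δλ = -0.0789
initial course = atan2(N, D) = 211.10°

211.1°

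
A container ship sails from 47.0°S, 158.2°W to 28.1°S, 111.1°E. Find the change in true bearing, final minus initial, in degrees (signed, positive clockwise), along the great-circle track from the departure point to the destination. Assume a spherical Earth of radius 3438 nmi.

+64.0°

Initial bearing θ₁ = atan2(sin Δλ cos φ₂, cos φ₁ sin φ₂ − sin φ₁ cos φ₂ cos Δλ) = 249.54°
Final bearing θ₂ = (initial bearing from the destination back to the start) + 180° = 313.59°
Δθ = θ₂ − θ₁ = +64.0°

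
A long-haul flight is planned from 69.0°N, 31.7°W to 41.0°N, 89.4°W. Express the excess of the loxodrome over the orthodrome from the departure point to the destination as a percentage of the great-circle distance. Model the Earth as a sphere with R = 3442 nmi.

Great circle: σ = 0.7121 rad → d_gc = Rσ = 2451.0 nmi
Rhumb: Δφ = -0.4887, Δλ = -1.0071, Δψ = -0.8997, q = Δφ/Δψ = 0.5432 → d_rh = R√(Δφ²+q²Δλ²) = 2524.7 nmi
Excess = (2524.7 − 2451.0) / 2451.0 = 73.7 / 2451.0 = 3.01% ≈ 3.0%

3.0%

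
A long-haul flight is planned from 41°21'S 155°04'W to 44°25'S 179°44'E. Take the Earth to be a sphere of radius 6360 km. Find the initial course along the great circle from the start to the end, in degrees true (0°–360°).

θ = atan2( sin Δλ·cos φ₂ ,  cos φ₁ sin φ₂ − sin φ₁ cos φ₂ cos Δλ )
  = atan2(-0.3041, -0.0984) = 252.07°

252.1°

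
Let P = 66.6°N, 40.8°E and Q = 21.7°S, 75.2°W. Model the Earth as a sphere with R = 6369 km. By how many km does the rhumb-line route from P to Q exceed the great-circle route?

754 km

Great circle: cos σ = sin φ₁ sin φ₂ + cos φ₁ cos φ₂ cos Δλ,  σ = 2.0957 rad → d_gc = 13347.3 km
Rhumb line: Δψ = -1.9627, q = Δφ/Δψ = 0.7852, d_rh = R√(Δφ²+q²Δλ²) = 14101.5 km
Excess = 14101.5 − 13347.3 = 754.2 ≈ 754 km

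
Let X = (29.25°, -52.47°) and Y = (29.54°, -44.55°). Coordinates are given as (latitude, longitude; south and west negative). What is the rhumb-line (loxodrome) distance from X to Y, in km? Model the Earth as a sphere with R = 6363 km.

Δψ = ln[tan(π/4+φ₂/2)/tan(π/4+φ₁/2)] = +0.0058;  Δφ = +0.0051 rad,  Δλ = +0.1382 rad
q = Δφ/Δψ = 0.8713
d = R·√(Δφ² + q²Δλ²) = 6363·0.12054 = 767 km

767 km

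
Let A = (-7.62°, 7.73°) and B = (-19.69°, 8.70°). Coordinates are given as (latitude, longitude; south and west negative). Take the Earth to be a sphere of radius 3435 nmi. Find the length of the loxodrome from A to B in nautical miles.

726 nmi

Rhumb course C = atan2(Δλ, Δψ) with Δψ = ln[tan(π/4+φ₂/2)/tan(π/4+φ₁/2)] = -0.2172, Δλ = +0.0169 → C = 175.54°
d = R·|Δφ| / |cos C| = 3435·0.21066 / 0.99698 = 726 nmi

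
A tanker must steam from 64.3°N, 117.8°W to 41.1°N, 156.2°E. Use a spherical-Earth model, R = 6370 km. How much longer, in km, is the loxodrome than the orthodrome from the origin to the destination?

Great circle: cos σ = sin φ₁ sin φ₂ + cos φ₁ cos φ₂ cos Δλ,  σ = 0.9082 rad → d_gc = 5785.4 km
Rhumb line: Δψ = -0.6897, q = Δφ/Δψ = 0.5871, d_rh = R√(Δφ²+q²Δλ²) = 6177.3 km
Excess = 6177.3 − 5785.4 = 391.9 ≈ 392 km

392 km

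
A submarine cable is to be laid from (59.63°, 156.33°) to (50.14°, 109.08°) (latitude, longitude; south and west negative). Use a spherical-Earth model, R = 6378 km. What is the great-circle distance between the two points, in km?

3127 km

cos σ = sin φ₁ sin φ₂ + cos φ₁ cos φ₂ cos Δλ
      = sin(59.63°)sin(50.14°) + cos(59.63°)cos(50.14°)cos(-47.25°) = 0.8822
σ = 28.087° → d = Rσ = 6378·0.49021 = 3127 km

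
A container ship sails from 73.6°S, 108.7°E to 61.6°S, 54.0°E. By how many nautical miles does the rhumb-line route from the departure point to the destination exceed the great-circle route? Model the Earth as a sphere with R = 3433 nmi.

46 nmi

Great circle: cos σ = sin φ₁ sin φ₂ + cos φ₁ cos φ₂ cos Δλ,  σ = 0.3990 rad → d_gc = 1369.7 nmi
Rhumb line: Δψ = +0.5630, q = Δφ/Δψ = 0.3720, d_rh = R√(Δφ²+q²Δλ²) = 1415.4 nmi
Excess = 1415.4 − 1369.7 = 45.7 ≈ 46 nmi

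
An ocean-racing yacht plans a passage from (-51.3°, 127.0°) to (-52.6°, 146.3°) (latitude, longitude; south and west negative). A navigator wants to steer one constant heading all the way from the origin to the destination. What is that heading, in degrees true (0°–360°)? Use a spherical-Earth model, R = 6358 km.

96.2°

Δψ = ln[tan(π/4+φ₂/2)/tan(π/4+φ₁/2)] = -0.0368
Δλ = +0.3368 rad (taken the short way round)
course = atan2(Δλ, Δψ) = 96.24°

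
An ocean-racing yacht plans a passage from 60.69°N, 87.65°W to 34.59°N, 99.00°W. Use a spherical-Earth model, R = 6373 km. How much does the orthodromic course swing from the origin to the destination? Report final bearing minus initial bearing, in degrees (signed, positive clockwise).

At departure: θ₁ = atan2(sin Δλ cos φ₂, cos φ₁ sin φ₂ − sin φ₁ cos φ₂ cos Δλ) = 200.83°
At arrival: θ₂ = atan2(sin Δλ cos φ₁, −cos φ₂ sin φ₁ + sin φ₂ cos φ₁ cos Δλ) = 192.21°
Δθ = θ₂ − θ₁ = -8.6°

-8.6°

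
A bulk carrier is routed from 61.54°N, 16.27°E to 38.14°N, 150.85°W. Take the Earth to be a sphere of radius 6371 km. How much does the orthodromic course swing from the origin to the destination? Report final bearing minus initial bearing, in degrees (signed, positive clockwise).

-163.5°

At departure: θ₁ = atan2(sin Δλ cos φ₂, cos φ₁ sin φ₂ − sin φ₁ cos φ₂ cos Δλ) = 349.74°
At arrival: θ₂ = atan2(sin Δλ cos φ₁, −cos φ₂ sin φ₁ + sin φ₂ cos φ₁ cos Δλ) = 186.20°
Δθ = θ₂ − θ₁ = -163.5°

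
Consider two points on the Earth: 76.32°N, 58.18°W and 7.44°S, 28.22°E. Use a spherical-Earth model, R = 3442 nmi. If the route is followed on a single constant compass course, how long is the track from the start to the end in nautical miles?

Rhumb course C = atan2(Δλ, Δψ) with Δψ = ln[tan(π/4+φ₂/2)/tan(π/4+φ₁/2)] = -2.2509, Δλ = +1.5080 → C = 146.18°
d = R·|Δφ| / |cos C| = 3442·1.46189 / 0.83079 = 6057 nmi

6057 nmi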